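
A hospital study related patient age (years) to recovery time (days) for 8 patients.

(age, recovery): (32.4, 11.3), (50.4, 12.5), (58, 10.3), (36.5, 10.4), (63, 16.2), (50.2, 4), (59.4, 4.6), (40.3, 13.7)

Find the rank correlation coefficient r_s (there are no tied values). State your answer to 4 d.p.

0.0476

Rank age: 1, 5, 6, 2, 8, 4, 7, 3
Rank recovery: 5, 6, 3, 4, 8, 1, 2, 7
d = rank(age) − rank(recovery): -4, -1, 3, -2, 0, 3, 5, -4; Σd² = 80
ρ = 1 − 6Σd² / [n(n²−1)] = 1 − 6×80 / (8×63) = 1 − 480/504 ≈ 0.0476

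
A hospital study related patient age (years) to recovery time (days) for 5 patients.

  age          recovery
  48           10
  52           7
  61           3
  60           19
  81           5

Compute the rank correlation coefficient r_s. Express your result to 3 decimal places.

-0.600

Rank age: 1, 2, 4, 3, 5
Rank recovery: 4, 3, 1, 5, 2
d = rank(age) − rank(recovery): -3, -1, 3, -2, 3; Σd² = 32
ρ = 1 − 6Σd² / [n(n²−1)] = 1 − 6×32 / (5×24) = 1 − 192/120 ≈ -0.600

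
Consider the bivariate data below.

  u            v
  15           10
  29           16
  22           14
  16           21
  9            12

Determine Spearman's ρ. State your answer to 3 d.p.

Rank u: 2, 5, 4, 3, 1
Rank v: 1, 4, 3, 5, 2
d = rank(u) − rank(v): 1, 1, 1, -2, -1; Σd² = 8
ρ = 1 − 6Σd² / [n(n²−1)] = 1 − 6×8 / (5×24) = 1 − 48/120 ≈ 0.600

0.600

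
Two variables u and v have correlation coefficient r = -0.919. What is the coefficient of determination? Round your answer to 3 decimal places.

r² = (-0.919)² = 0.845

0.845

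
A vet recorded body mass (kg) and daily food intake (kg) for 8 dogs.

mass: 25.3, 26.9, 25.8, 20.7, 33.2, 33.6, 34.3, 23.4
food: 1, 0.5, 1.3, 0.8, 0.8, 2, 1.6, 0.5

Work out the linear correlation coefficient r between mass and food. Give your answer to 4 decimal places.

0.6248

n = 8, Σx = 223.2, Σy = 8.5, Σx² = 6413.08, Σy² = 11.03, Σxy = 249.19
nΣxy − ΣxΣy = 1993.52 − 1897.2 = 96.32
nΣx² − (Σx)² = 51304.64 − 49818.24 = 1486.4; nΣy² − (Σy)² = 88.24 − 72.25 = 15.99
r = 96.32 / √(1486.4 × 15.99) = 96.32 / 154.1672 ≈ 0.6248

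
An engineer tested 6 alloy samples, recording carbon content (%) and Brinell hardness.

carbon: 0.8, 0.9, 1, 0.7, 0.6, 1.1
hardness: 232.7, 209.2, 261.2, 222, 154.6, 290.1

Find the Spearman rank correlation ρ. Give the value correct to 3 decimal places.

0.829

Rank carbon: 3, 4, 5, 2, 1, 6
Rank hardness: 4, 2, 5, 3, 1, 6
d = rank(carbon) − rank(hardness): -1, 2, 0, -1, 0, 0; Σd² = 6
ρ = 1 − 6Σd² / [n(n²−1)] = 1 − 6×6 / (6×35) = 1 − 36/210 ≈ 0.829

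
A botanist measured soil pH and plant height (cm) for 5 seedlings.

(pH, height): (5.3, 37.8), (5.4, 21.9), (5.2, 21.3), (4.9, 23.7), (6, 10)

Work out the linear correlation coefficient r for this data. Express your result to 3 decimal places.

-0.581

n = 5, Σx = 26.8, Σy = 114.7, Σx² = 144.3, Σy² = 3023.83, Σxy = 605.49
nΣxy − ΣxΣy = 3027.45 − 3073.96 = -46.51
nΣx² − (Σx)² = 721.5 − 718.24 = 3.26; nΣy² − (Σy)² = 15119.15 − 13156.09 = 1963.06
r = -46.51 / √(3.26 × 1963.06) = -46.51 / 79.9973 ≈ -0.581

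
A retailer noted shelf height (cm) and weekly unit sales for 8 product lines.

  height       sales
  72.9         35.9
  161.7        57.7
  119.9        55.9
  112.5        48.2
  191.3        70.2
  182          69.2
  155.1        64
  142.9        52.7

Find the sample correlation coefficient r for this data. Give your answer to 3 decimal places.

n = 8, Σx = 1138.3, Σy = 453.8, Σx² = 172689.67, Σy² = 26656.12, Σxy = 67553
nΣxy − ΣxΣy = 540424 − 516560.54 = 23863.46
nΣx² − (Σx)² = 1381517.36 − 1295726.89 = 85790.47; nΣy² − (Σy)² = 213248.96 − 205934.44 = 7314.52
r = 23863.46 / √(85790.47 × 7314.52) = 23863.46 / 25050.2716 ≈ 0.953

0.953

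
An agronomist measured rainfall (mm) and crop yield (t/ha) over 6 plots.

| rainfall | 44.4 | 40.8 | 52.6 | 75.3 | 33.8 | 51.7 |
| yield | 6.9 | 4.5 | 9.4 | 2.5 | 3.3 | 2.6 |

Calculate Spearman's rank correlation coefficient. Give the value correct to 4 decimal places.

-0.2000

Rank rainfall: 3, 2, 5, 6, 1, 4
Rank yield: 5, 4, 6, 1, 3, 2
d = rank(rainfall) − rank(yield): -2, -2, -1, 5, -2, 2; Σd² = 42
ρ = 1 − 6Σd² / [n(n²−1)] = 1 − 6×42 / (6×35) = 1 − 252/210 ≈ -0.2000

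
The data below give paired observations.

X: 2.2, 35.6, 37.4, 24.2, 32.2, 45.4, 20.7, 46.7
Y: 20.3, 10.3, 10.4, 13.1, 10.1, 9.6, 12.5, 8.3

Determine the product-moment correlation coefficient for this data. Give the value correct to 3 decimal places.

-0.951

n = 8, ΣX = 244.4, ΣY = 94.6, ΣX² = 8963.98, ΣY² = 1217.26, ΣXY = 2524.74
nΣXY − ΣXΣY = 20197.92 − 23120.24 = -2922.32
nΣX² − (ΣX)² = 71711.84 − 59731.36 = 11980.48; nΣY² − (ΣY)² = 9738.08 − 8949.16 = 788.92
r = -2922.32 / √(11980.48 × 788.92) = -2922.32 / 3074.3520 ≈ -0.951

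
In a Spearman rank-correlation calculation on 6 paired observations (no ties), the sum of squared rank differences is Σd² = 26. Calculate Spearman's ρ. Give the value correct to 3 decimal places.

0.257

ρ = 1 − 6Σd² / [n(n²−1)] = 1 − 6×26 / (6×35)
  = 1 − 156/210 = 1 − 0.7429 ≈ 0.257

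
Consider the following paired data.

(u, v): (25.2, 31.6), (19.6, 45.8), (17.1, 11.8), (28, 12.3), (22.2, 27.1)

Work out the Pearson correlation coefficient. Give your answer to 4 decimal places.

-0.1675

n = 5, Σu = 112.1, Σv = 128.6, Σu² = 2588.45, Σv² = 4121.14, Σuv = 2841.8
nΣuv − ΣuΣv = 14209 − 14416.06 = -207.06
nΣu² − (Σu)² = 12942.25 − 12566.41 = 375.84; nΣv² − (Σv)² = 20605.7 − 16537.96 = 4067.74
r = -207.06 / √(375.84 × 4067.74) = -207.06 / 1236.4544 ≈ -0.1675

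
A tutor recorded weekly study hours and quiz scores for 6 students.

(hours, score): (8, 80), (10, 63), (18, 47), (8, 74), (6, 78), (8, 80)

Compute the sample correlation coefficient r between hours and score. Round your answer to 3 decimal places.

n = 6, Σx = 58, Σy = 422, Σx² = 652, Σy² = 30538, Σxy = 3816
nΣxy − ΣxΣy = 22896 − 24476 = -1580
nΣx² − (Σx)² = 3912 − 3364 = 548; nΣy² − (Σy)² = 183228 − 178084 = 5144
r = -1580 / √(548 × 5144) = -1580 / 1678.9616 ≈ -0.941

-0.941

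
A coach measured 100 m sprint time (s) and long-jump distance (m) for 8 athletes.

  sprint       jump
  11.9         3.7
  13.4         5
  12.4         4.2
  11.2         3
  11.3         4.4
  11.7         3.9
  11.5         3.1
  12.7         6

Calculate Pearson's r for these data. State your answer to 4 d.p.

n = 8, Σx = 96.1, Σy = 33.3, Σx² = 1158.49, Σy² = 145.51, Σxy = 403.91
nΣxy − ΣxΣy = 3231.28 − 3200.13 = 31.15
nΣx² − (Σx)² = 9267.92 − 9235.21 = 32.71; nΣy² − (Σy)² = 1164.08 − 1108.89 = 55.19
r = 31.15 / √(32.71 × 55.19) = 31.15 / 42.4884 ≈ 0.7331

0.7331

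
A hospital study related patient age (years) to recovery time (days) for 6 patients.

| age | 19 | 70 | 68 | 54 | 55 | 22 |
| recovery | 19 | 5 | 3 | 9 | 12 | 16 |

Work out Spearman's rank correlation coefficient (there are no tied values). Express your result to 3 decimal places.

Rank age: 1, 6, 5, 3, 4, 2
Rank recovery: 6, 2, 1, 3, 4, 5
d = rank(age) − rank(recovery): -5, 4, 4, 0, 0, -3; Σd² = 66
ρ = 1 − 6Σd² / [n(n²−1)] = 1 − 6×66 / (6×35) = 1 − 396/210 ≈ -0.886

-0.886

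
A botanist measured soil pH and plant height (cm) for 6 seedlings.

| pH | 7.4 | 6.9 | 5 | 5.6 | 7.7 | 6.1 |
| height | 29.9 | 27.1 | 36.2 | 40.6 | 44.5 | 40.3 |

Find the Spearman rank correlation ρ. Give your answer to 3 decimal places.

Rank pH: 5, 4, 1, 2, 6, 3
Rank height: 2, 1, 3, 5, 6, 4
d = rank(pH) − rank(height): 3, 3, -2, -3, 0, -1; Σd² = 32
ρ = 1 − 6Σd² / [n(n²−1)] = 1 − 6×32 / (6×35) = 1 − 192/210 ≈ 0.086

0.086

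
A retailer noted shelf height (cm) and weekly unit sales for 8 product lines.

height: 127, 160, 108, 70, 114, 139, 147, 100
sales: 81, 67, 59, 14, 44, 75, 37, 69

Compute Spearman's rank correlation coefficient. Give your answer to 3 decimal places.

Rank height: 5, 8, 3, 1, 4, 6, 7, 2
Rank sales: 8, 5, 4, 1, 3, 7, 2, 6
d = rank(height) − rank(sales): -3, 3, -1, 0, 1, -1, 5, -4; Σd² = 62
ρ = 1 − 6Σd² / [n(n²−1)] = 1 − 6×62 / (8×63) = 1 − 372/504 ≈ 0.262

0.262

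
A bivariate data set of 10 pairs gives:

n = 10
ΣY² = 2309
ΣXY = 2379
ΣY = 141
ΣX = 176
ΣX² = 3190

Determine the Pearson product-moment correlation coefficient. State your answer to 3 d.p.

r = (nΣXY − ΣXΣY) / √[(nΣX² − (ΣX)²)(nΣY² − (ΣY)²)]
Numerator: 10×2379 − 176×141 = -1026
Denominator: √[(31900 − 30976)(23090 − 19881)] = √[924 × 3209] = 1721.9512
r = -1026 / 1721.9512 ≈ -0.596

-0.596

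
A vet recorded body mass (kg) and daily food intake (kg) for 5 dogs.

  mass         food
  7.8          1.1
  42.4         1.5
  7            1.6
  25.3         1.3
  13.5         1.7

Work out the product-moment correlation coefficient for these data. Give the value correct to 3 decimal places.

n = 5, Σx = 96, Σy = 7.2, Σx² = 2729.94, Σy² = 10.6, Σxy = 139.22
nΣxy − ΣxΣy = 696.1 − 691.2 = 4.9
nΣx² − (Σx)² = 13649.7 − 9216 = 4433.7; nΣy² − (Σy)² = 53 − 51.84 = 1.16
r = 4.9 / √(4433.7 × 1.16) = 4.9 / 71.7154 ≈ 0.068

0.068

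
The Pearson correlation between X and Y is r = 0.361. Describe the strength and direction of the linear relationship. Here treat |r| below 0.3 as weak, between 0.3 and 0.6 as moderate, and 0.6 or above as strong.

r = 0.361 > 0 so the relationship is positive.
|r| = 0.361, which falls in the moderate range.

moderate positive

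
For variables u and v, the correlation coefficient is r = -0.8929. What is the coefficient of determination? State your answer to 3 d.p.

0.797

r² = (-0.8929)² = 0.797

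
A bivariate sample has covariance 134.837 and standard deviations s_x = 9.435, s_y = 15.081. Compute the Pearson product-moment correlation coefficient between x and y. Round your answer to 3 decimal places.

0.948

r = Cov(x,y) / (s_x · s_y) = 134.837 / (9.435 × 15.081)
  = 134.837 / 142.2892 ≈ 0.948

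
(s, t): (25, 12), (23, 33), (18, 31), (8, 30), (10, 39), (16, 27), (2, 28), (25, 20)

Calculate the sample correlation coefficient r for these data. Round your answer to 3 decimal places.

n = 8, Σs = 127, Σt = 220, Σs² = 2527, Σt² = 6528, Σst = 3235
nΣst − ΣsΣt = 25880 − 27940 = -2060
nΣs² − (Σs)² = 20216 − 16129 = 4087; nΣt² − (Σt)² = 52224 − 48400 = 3824
r = -2060 / √(4087 × 3824) = -2060 / 3953.3135 ≈ -0.521

-0.521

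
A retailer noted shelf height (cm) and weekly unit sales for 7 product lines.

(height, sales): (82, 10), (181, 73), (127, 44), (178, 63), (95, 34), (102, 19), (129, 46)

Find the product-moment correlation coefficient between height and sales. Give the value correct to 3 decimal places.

0.952

n = 7, Σx = 894, Σy = 289, Σx² = 123368, Σy² = 14967, Σxy = 41937
nΣxy − ΣxΣy = 293559 − 258366 = 35193
nΣx² − (Σx)² = 863576 − 799236 = 64340; nΣy² − (Σy)² = 104769 − 83521 = 21248
r = 35193 / √(64340 × 21248) = 35193 / 36974.2656 ≈ 0.952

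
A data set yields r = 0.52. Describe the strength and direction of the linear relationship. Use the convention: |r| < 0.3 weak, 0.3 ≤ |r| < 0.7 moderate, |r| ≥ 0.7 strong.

r = 0.52 > 0 so the relationship is positive.
|r| = 0.52, which falls in the moderate range.

moderate positive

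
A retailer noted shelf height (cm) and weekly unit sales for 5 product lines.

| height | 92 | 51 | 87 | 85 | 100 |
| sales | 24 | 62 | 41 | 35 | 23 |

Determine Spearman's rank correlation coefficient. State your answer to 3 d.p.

Rank height: 4, 1, 3, 2, 5
Rank sales: 2, 5, 4, 3, 1
d = rank(height) − rank(sales): 2, -4, -1, -1, 4; Σd² = 38
ρ = 1 − 6Σd² / [n(n²−1)] = 1 − 6×38 / (5×24) = 1 − 228/120 ≈ -0.900

-0.900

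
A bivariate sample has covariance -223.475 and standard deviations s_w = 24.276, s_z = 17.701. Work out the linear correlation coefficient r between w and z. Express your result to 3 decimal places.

r = Cov(w,z) / (s_w · s_z) = -223.475 / (24.276 × 17.701)
  = -223.475 / 429.7095 ≈ -0.520

-0.520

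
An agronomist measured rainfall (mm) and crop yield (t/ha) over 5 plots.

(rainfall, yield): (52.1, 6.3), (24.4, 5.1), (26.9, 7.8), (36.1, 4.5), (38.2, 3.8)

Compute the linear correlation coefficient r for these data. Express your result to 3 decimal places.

-0.105

n = 5, Σx = 177.7, Σy = 27.5, Σx² = 6795.83, Σy² = 161.23, Σxy = 970.1
nΣxy − ΣxΣy = 4850.5 − 4886.75 = -36.25
nΣx² − (Σx)² = 33979.15 − 31577.29 = 2401.86; nΣy² − (Σy)² = 806.15 − 756.25 = 49.9
r = -36.25 / √(2401.86 × 49.9) = -36.25 / 346.1977 ≈ -0.105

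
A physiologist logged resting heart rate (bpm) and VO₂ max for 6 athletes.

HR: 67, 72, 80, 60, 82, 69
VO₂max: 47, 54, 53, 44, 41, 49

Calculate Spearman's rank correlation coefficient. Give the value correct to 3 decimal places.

0.086

Rank HR: 2, 4, 5, 1, 6, 3
Rank VO₂max: 3, 6, 5, 2, 1, 4
d = rank(HR) − rank(VO₂max): -1, -2, 0, -1, 5, -1; Σd² = 32
ρ = 1 − 6Σd² / [n(n²−1)] = 1 − 6×32 / (6×35) = 1 − 192/210 ≈ 0.086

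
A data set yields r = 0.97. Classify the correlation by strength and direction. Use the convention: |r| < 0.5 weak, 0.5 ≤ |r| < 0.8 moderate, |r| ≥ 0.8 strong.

strong positive

r = 0.97 > 0 so the relationship is positive.
|r| = 0.97, which falls in the strong range.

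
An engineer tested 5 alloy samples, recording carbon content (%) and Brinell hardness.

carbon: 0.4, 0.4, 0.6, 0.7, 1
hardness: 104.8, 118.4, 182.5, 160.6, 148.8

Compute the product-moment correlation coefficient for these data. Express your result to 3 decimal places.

n = 5, Σx = 3.1, Σy = 715.1, Σx² = 2.17, Σy² = 106241.65, Σxy = 460
nΣxy − ΣxΣy = 2300 − 2216.81 = 83.19
nΣx² − (Σx)² = 10.85 − 9.61 = 1.24; nΣy² − (Σy)² = 531208.25 − 511368.01 = 19840.24
r = 83.19 / √(1.24 × 19840.24) = 83.19 / 156.8499 ≈ 0.530

0.530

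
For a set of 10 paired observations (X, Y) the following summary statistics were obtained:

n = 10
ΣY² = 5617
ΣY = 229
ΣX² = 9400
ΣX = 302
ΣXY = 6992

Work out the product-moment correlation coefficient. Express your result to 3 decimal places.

r = (nΣXY − ΣXΣY) / √[(nΣX² − (ΣX)²)(nΣY² − (ΣY)²)]
Numerator: 10×6992 − 302×229 = 762
Denominator: √[(94000 − 91204)(56170 − 52441)] = √[2796 × 3729] = 3228.9757
r = 762 / 3228.9757 ≈ 0.236

0.236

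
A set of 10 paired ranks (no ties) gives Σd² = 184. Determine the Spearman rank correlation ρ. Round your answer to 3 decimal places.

-0.115

ρ = 1 − 6Σd² / [n(n²−1)] = 1 − 6×184 / (10×99)
  = 1 − 1104/990 = 1 − 1.1152 ≈ -0.115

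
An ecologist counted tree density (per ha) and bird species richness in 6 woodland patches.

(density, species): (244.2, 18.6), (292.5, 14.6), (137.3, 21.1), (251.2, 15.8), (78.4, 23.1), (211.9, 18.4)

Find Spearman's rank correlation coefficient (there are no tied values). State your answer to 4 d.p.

-0.9429

Rank density: 4, 6, 2, 5, 1, 3
Rank species: 4, 1, 5, 2, 6, 3
d = rank(density) − rank(species): 0, 5, -3, 3, -5, 0; Σd² = 68
ρ = 1 − 6Σd² / [n(n²−1)] = 1 − 6×68 / (6×35) = 1 − 408/210 ≈ -0.9429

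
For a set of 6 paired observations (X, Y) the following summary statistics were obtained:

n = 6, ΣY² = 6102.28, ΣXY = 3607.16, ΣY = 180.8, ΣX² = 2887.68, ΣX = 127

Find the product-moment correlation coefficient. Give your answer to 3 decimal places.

r = (nΣXY − ΣXΣY) / √[(nΣX² − (ΣX)²)(nΣY² − (ΣY)²)]
Numerator: 6×3607.16 − 127×180.8 = -1318.64
Denominator: √[(17326.08 − 16129)(36613.68 − 32688.64)] = √[1197.08 × 3925.04] = 2167.6224
r = -1318.64 / 2167.6224 ≈ -0.608

-0.608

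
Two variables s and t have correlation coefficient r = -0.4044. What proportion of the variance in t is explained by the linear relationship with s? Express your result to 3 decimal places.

0.164

r² = (-0.4044)² = 0.164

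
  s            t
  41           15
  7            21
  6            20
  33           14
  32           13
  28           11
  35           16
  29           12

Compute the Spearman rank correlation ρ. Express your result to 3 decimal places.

-0.167

Rank s: 8, 2, 1, 6, 5, 3, 7, 4
Rank t: 5, 8, 7, 4, 3, 1, 6, 2
d = rank(s) − rank(t): 3, -6, -6, 2, 2, 2, 1, 2; Σd² = 98
ρ = 1 − 6Σd² / [n(n²−1)] = 1 − 6×98 / (8×63) = 1 − 588/504 ≈ -0.167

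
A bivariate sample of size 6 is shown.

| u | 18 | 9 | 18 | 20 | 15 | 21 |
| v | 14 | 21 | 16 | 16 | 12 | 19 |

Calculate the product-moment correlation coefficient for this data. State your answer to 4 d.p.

-0.3047

n = 6, Σu = 101, Σv = 98, Σu² = 1795, Σv² = 1654, Σuv = 1628
nΣuv − ΣuΣv = 9768 − 9898 = -130
nΣu² − (Σu)² = 10770 − 10201 = 569; nΣv² − (Σv)² = 9924 − 9604 = 320
r = -130 / √(569 × 320) = -130 / 426.7083 ≈ -0.3047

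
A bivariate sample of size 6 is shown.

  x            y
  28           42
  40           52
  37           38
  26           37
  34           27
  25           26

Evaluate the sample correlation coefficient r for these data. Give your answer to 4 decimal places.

0.5363

n = 6, Σx = 190, Σy = 222, Σx² = 6210, Σy² = 8686, Σxy = 7192
nΣxy − ΣxΣy = 43152 − 42180 = 972
nΣx² − (Σx)² = 37260 − 36100 = 1160; nΣy² − (Σy)² = 52116 − 49284 = 2832
r = 972 / √(1160 × 2832) = 972 / 1812.4900 ≈ 0.5363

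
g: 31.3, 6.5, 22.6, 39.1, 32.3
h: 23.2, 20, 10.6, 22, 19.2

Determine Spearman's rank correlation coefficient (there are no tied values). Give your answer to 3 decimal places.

Rank g: 3, 1, 2, 5, 4
Rank h: 5, 3, 1, 4, 2
d = rank(g) − rank(h): -2, -2, 1, 1, 2; Σd² = 14
ρ = 1 − 6Σd² / [n(n²−1)] = 1 − 6×14 / (5×24) = 1 − 84/120 ≈ 0.300

0.300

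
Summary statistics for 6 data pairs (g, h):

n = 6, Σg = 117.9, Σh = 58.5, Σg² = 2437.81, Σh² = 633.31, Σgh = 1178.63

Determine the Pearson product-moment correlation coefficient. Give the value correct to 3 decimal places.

0.333

r = (nΣgh − ΣgΣh) / √[(nΣg² − (Σg)²)(nΣh² − (Σh)²)]
Numerator: 6×1178.63 − 117.9×58.5 = 174.63
Denominator: √[(14626.86 − 13900.41)(3799.86 − 3422.25)] = √[726.45 × 377.61] = 523.7507
r = 174.63 / 523.7507 ≈ 0.333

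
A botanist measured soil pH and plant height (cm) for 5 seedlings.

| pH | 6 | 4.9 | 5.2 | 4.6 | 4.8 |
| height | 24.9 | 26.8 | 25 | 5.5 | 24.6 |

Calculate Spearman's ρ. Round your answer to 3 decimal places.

0.600

Rank pH: 5, 3, 4, 1, 2
Rank height: 3, 5, 4, 1, 2
d = rank(pH) − rank(height): 2, -2, 0, 0, 0; Σd² = 8
ρ = 1 − 6Σd² / [n(n²−1)] = 1 − 6×8 / (5×24) = 1 − 48/120 ≈ 0.600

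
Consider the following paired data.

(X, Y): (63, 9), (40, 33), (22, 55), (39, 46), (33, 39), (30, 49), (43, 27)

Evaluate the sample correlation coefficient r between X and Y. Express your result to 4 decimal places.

n = 7, ΣX = 270, ΣY = 258, ΣX² = 11412, ΣY² = 10962, ΣXY = 8809
nΣXY − ΣXΣY = 61663 − 69660 = -7997
nΣX² − (ΣX)² = 79884 − 72900 = 6984; nΣY² − (ΣY)² = 76734 − 66564 = 10170
r = -7997 / √(6984 × 10170) = -7997 / 8427.7684 ≈ -0.9489

-0.9489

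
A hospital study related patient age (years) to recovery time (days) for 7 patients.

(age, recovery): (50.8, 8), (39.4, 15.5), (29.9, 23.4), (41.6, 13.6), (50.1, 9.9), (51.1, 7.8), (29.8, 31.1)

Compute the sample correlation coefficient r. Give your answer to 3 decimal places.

-0.951

n = 7, Σx = 292.7, Σy = 109.3, Σx² = 12766.83, Σy² = 2162.83, Σxy = 4103.87
nΣxy − ΣxΣy = 28727.09 − 31992.11 = -3265.02
nΣx² − (Σx)² = 89367.81 − 85673.29 = 3694.52; nΣy² − (Σy)² = 15139.81 − 11946.49 = 3193.32
r = -3265.02 / √(3694.52 × 3193.32) = -3265.02 / 3434.7903 ≈ -0.951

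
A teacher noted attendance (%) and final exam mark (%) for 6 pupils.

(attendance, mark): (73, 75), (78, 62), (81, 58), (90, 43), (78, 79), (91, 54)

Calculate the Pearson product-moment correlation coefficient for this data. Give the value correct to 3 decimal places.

n = 6, Σx = 491, Σy = 371, Σx² = 40439, Σy² = 23839, Σxy = 29955
nΣxy − ΣxΣy = 179730 − 182161 = -2431
nΣx² − (Σx)² = 242634 − 241081 = 1553; nΣy² − (Σy)² = 143034 − 137641 = 5393
r = -2431 / √(1553 × 5393) = -2431 / 2894.0161 ≈ -0.840

-0.840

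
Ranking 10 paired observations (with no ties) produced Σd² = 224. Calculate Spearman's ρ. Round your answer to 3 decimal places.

-0.358

ρ = 1 − 6Σd² / [n(n²−1)] = 1 − 6×224 / (10×99)
  = 1 − 1344/990 = 1 − 1.3576 ≈ -0.358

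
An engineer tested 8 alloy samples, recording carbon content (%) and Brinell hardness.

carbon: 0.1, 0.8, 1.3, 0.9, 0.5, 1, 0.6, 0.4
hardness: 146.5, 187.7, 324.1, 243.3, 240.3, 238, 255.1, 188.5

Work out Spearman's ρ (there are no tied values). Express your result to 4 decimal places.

0.6190

Rank carbon: 1, 5, 8, 6, 3, 7, 4, 2
Rank hardness: 1, 2, 8, 6, 5, 4, 7, 3
d = rank(carbon) − rank(hardness): 0, 3, 0, 0, -2, 3, -3, -1; Σd² = 32
ρ = 1 − 6Σd² / [n(n²−1)] = 1 − 6×32 / (8×63) = 1 − 192/504 ≈ 0.6190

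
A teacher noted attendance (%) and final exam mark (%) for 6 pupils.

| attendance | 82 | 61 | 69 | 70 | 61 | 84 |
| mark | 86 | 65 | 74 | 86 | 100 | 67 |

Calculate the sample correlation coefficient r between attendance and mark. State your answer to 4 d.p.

-0.2196

n = 6, Σx = 427, Σy = 478, Σx² = 30883, Σy² = 38982, Σxy = 33871
nΣxy − ΣxΣy = 203226 − 204106 = -880
nΣx² − (Σx)² = 185298 − 182329 = 2969; nΣy² − (Σy)² = 233892 − 228484 = 5408
r = -880 / √(2969 × 5408) = -880 / 4007.0378 ≈ -0.2196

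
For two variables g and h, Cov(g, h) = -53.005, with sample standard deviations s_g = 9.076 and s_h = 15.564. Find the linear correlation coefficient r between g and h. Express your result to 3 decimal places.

r = Cov(g,h) / (s_g · s_h) = -53.005 / (9.076 × 15.564)
  = -53.005 / 141.2589 ≈ -0.375

-0.375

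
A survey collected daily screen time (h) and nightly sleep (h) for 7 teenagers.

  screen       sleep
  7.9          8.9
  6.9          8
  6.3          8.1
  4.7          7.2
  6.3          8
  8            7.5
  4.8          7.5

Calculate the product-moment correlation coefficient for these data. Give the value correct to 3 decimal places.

n = 7, Σx = 44.9, Σy = 55.2, Σx² = 298.53, Σy² = 437.16, Σxy = 356.78
nΣxy − ΣxΣy = 2497.46 − 2478.48 = 18.98
nΣx² − (Σx)² = 2089.71 − 2016.01 = 73.7; nΣy² − (Σy)² = 3060.12 − 3047.04 = 13.08
r = 18.98 / √(73.7 × 13.08) = 18.98 / 31.0483 ≈ 0.611

0.611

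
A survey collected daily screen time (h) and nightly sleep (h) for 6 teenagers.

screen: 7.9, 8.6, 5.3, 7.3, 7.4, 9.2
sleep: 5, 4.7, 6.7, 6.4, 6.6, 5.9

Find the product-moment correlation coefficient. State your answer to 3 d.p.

-0.627

n = 6, Σx = 45.7, Σy = 35.3, Σx² = 357.15, Σy² = 211.31, Σxy = 265.27
nΣxy − ΣxΣy = 1591.62 − 1613.21 = -21.59
nΣx² − (Σx)² = 2142.9 − 2088.49 = 54.41; nΣy² − (Σy)² = 1267.86 − 1246.09 = 21.77
r = -21.59 / √(54.41 × 21.77) = -21.59 / 34.4166 ≈ -0.627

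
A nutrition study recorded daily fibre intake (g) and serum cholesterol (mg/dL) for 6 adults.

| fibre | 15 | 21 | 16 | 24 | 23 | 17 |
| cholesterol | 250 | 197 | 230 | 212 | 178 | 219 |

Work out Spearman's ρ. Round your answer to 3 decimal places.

-0.829

Rank fibre: 1, 4, 2, 6, 5, 3
Rank cholesterol: 6, 2, 5, 3, 1, 4
d = rank(fibre) − rank(cholesterol): -5, 2, -3, 3, 4, -1; Σd² = 64
ρ = 1 − 6Σd² / [n(n²−1)] = 1 − 6×64 / (6×35) = 1 − 384/210 ≈ -0.829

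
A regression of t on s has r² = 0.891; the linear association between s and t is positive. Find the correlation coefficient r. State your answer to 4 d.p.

|r| = √0.891 = 0.9439
The association is positive, so r = 0.9439.

0.9439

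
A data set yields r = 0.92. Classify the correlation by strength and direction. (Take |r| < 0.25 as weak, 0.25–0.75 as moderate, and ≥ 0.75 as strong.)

strong positive

r = 0.92 > 0 so the relationship is positive.
|r| = 0.92, which falls in the strong range.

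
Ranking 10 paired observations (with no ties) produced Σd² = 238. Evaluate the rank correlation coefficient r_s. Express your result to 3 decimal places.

ρ = 1 − 6Σd² / [n(n²−1)] = 1 − 6×238 / (10×99)
  = 1 − 1428/990 = 1 − 1.4424 ≈ -0.442

-0.442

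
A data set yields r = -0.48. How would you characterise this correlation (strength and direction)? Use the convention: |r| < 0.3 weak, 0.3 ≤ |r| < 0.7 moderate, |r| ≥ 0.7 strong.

moderate negative

r = -0.48 < 0 so the relationship is negative.
|r| = 0.48, which falls in the moderate range.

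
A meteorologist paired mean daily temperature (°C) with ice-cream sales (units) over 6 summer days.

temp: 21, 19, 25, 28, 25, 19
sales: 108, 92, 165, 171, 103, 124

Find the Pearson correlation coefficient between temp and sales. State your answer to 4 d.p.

n = 6, Σx = 137, Σy = 763, Σx² = 3197, Σy² = 102579, Σxy = 17860
nΣxy − ΣxΣy = 107160 − 104531 = 2629
nΣx² − (Σx)² = 19182 − 18769 = 413; nΣy² − (Σy)² = 615474 − 582169 = 33305
r = 2629 / √(413 × 33305) = 2629 / 3708.7687 ≈ 0.7089

0.7089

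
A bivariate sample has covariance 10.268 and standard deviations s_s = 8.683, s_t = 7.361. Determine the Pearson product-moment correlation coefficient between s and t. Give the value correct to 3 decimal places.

r = Cov(s,t) / (s_s · s_t) = 10.268 / (8.683 × 7.361)
  = 10.268 / 63.9156 ≈ 0.161

0.161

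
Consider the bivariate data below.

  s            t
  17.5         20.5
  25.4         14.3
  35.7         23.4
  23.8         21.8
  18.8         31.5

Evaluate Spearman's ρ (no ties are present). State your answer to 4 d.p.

Rank s: 1, 4, 5, 3, 2
Rank t: 2, 1, 4, 3, 5
d = rank(s) − rank(t): -1, 3, 1, 0, -3; Σd² = 20
ρ = 1 − 6Σd² / [n(n²−1)] = 1 − 6×20 / (5×24) = 1 − 120/120 ≈ 0.0000

0.0000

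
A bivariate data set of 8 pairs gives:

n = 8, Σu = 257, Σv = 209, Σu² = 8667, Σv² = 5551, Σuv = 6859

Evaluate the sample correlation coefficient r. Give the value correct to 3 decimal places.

r = (nΣuv − ΣuΣv) / √[(nΣu² − (Σu)²)(nΣv² − (Σv)²)]
Numerator: 8×6859 − 257×209 = 1159
Denominator: √[(69336 − 66049)(44408 − 43681)] = √[3287 × 727] = 1545.8490
r = 1159 / 1545.8490 ≈ 0.750

0.750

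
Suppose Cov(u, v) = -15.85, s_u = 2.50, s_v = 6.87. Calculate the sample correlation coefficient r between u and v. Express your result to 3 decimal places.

-0.923

r = Cov(u,v) / (s_u · s_v) = -15.85 / (2.50 × 6.87)
  = -15.85 / 17.1750 ≈ -0.923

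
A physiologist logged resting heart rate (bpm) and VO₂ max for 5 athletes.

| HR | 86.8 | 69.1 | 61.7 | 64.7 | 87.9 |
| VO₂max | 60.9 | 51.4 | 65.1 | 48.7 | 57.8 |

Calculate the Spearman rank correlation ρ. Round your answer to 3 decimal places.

-0.100

Rank HR: 4, 3, 1, 2, 5
Rank VO₂max: 4, 2, 5, 1, 3
d = rank(HR) − rank(VO₂max): 0, 1, -4, 1, 2; Σd² = 22
ρ = 1 − 6Σd² / [n(n²−1)] = 1 − 6×22 / (5×24) = 1 − 132/120 ≈ -0.100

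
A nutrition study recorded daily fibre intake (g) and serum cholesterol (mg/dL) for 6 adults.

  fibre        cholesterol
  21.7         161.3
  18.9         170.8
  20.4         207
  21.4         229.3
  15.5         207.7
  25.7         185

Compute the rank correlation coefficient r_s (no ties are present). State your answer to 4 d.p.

-0.3143

Rank fibre: 5, 2, 3, 4, 1, 6
Rank cholesterol: 1, 2, 4, 6, 5, 3
d = rank(fibre) − rank(cholesterol): 4, 0, -1, -2, -4, 3; Σd² = 46
ρ = 1 − 6Σd² / [n(n²−1)] = 1 − 6×46 / (6×35) = 1 − 276/210 ≈ -0.3143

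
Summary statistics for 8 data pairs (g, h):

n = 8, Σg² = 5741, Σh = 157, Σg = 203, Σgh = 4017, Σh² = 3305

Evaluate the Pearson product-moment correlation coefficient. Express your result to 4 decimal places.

r = (nΣgh − ΣgΣh) / √[(nΣg² − (Σg)²)(nΣh² − (Σh)²)]
Numerator: 8×4017 − 203×157 = 265
Denominator: √[(45928 − 41209)(26440 − 24649)] = √[4719 × 1791] = 2907.1858
r = 265 / 2907.1858 ≈ 0.0912

0.0912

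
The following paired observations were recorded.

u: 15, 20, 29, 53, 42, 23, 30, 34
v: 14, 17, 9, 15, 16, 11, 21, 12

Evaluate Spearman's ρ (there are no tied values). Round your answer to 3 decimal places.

Rank u: 1, 2, 4, 8, 7, 3, 5, 6
Rank v: 4, 7, 1, 5, 6, 2, 8, 3
d = rank(u) − rank(v): -3, -5, 3, 3, 1, 1, -3, 3; Σd² = 72
ρ = 1 − 6Σd² / [n(n²−1)] = 1 − 6×72 / (8×63) = 1 − 432/504 ≈ 0.143

0.143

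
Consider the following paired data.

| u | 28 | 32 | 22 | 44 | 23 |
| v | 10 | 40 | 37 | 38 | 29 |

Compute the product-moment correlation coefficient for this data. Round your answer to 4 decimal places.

0.2814

n = 5, Σu = 149, Σv = 154, Σu² = 4757, Σv² = 5354, Σuv = 4713
nΣuv − ΣuΣv = 23565 − 22946 = 619
nΣu² − (Σu)² = 23785 − 22201 = 1584; nΣv² − (Σv)² = 26770 − 23716 = 3054
r = 619 / √(1584 × 3054) = 619 / 2199.4399 ≈ 0.2814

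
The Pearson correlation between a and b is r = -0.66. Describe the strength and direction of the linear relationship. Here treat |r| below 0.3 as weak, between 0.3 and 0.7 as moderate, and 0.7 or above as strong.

r = -0.66 < 0 so the relationship is negative.
|r| = 0.66, which falls in the moderate range.

moderate negative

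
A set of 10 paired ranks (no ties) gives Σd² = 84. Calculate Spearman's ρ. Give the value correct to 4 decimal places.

0.4909

ρ = 1 − 6Σd² / [n(n²−1)] = 1 − 6×84 / (10×99)
  = 1 − 504/990 = 1 − 0.50909 ≈ 0.4909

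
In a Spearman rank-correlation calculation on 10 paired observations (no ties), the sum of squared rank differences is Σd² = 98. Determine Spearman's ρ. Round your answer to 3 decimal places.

0.406

ρ = 1 − 6Σd² / [n(n²−1)] = 1 − 6×98 / (10×99)
  = 1 − 588/990 = 1 − 0.5939 ≈ 0.406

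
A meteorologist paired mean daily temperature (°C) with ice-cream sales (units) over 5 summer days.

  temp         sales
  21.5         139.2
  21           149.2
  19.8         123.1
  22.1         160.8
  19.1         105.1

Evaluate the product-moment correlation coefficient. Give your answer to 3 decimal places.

n = 5, Σx = 103.5, Σy = 677.4, Σx² = 2148.51, Σy² = 93693.54, Σxy = 14124.47
nΣxy − ΣxΣy = 70622.35 − 70110.9 = 511.45
nΣx² − (Σx)² = 10742.55 − 10712.25 = 30.3; nΣy² − (Σy)² = 468467.7 − 458870.76 = 9596.94
r = 511.45 / √(30.3 × 9596.94) = 511.45 / 539.2470 ≈ 0.948

0.948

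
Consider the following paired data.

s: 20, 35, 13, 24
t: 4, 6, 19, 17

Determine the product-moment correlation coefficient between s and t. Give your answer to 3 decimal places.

-0.539

n = 4, Σs = 92, Σt = 46, Σs² = 2370, Σt² = 702, Σst = 945
nΣst − ΣsΣt = 3780 − 4232 = -452
nΣs² − (Σs)² = 9480 − 8464 = 1016; nΣt² − (Σt)² = 2808 − 2116 = 692
r = -452 / √(1016 × 692) = -452 / 838.4939 ≈ -0.539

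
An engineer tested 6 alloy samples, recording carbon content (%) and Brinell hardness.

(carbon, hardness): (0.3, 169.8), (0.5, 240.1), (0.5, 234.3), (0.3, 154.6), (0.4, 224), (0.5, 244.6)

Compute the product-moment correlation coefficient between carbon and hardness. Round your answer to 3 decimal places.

n = 6, Σx = 2.5, Σy = 1267.4, Σx² = 1.09, Σy² = 275282.86, Σxy = 546.42
nΣxy − ΣxΣy = 3278.52 − 3168.5 = 110.02
nΣx² − (Σx)² = 6.54 − 6.25 = 0.29; nΣy² − (Σy)² = 1651697.16 − 1606302.76 = 45394.4
r = 110.02 / √(0.29 × 45394.4) = 110.02 / 114.7361 ≈ 0.959

0.959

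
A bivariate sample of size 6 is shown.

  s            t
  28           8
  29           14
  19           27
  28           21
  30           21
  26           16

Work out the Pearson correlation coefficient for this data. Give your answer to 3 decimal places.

n = 6, Σs = 160, Σt = 107, Σs² = 4346, Σt² = 2127, Σst = 2777
nΣst − ΣsΣt = 16662 − 17120 = -458
nΣs² − (Σs)² = 26076 − 25600 = 476; nΣt² − (Σt)² = 12762 − 11449 = 1313
r = -458 / √(476 × 1313) = -458 / 790.5618 ≈ -0.579

-0.579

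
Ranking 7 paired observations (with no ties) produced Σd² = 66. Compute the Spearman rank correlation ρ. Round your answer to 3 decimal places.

ρ = 1 − 6Σd² / [n(n²−1)] = 1 − 6×66 / (7×48)
  = 1 − 396/336 = 1 − 1.1786 ≈ -0.179

-0.179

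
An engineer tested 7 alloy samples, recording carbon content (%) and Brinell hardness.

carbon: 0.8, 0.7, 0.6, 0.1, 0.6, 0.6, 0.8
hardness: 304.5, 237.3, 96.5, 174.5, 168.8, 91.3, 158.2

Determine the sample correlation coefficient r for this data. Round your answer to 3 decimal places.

n = 7, Σx = 4.2, Σy = 1231.1, Σx² = 2.86, Σy² = 250650.41, Σxy = 767.68
nΣxy − ΣxΣy = 5373.76 − 5170.62 = 203.14
nΣx² − (Σx)² = 20.02 − 17.64 = 2.38; nΣy² − (Σy)² = 1754552.87 − 1515607.21 = 238945.66
r = 203.14 / √(2.38 × 238945.66) = 203.14 / 754.1158 ≈ 0.269

0.269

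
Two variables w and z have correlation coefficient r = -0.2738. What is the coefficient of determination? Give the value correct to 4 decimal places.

r² = (-0.2738)² = 0.0750

0.0750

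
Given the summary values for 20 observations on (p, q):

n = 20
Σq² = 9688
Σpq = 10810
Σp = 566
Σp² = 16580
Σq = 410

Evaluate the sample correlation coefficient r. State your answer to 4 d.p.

-0.9337

r = (nΣpq − ΣpΣq) / √[(nΣp² − (Σp)²)(nΣq² − (Σq)²)]
Numerator: 20×10810 − 566×410 = -15860
Denominator: √[(331600 − 320356)(193760 − 168100)] = √[11244 × 25660] = 16985.9071
r = -15860 / 16985.9071 ≈ -0.9337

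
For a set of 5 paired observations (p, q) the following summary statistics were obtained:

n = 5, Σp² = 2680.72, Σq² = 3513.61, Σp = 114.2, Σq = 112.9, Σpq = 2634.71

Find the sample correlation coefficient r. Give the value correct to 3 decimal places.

r = (nΣpq − ΣpΣq) / √[(nΣp² − (Σp)²)(nΣq² − (Σq)²)]
Numerator: 5×2634.71 − 114.2×112.9 = 280.37
Denominator: √[(13403.6 − 13041.64)(17568.05 − 12746.41)] = √[361.96 × 4821.64] = 1321.0756
r = 280.37 / 1321.0756 ≈ 0.212

0.212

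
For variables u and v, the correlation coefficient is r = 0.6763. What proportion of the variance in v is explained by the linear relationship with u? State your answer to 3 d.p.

0.457

r² = (0.6763)² = 0.457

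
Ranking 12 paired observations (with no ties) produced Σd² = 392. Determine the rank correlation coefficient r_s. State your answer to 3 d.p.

ρ = 1 − 6Σd² / [n(n²−1)] = 1 − 6×392 / (12×143)
  = 1 − 2352/1716 = 1 − 1.3706 ≈ -0.371

-0.371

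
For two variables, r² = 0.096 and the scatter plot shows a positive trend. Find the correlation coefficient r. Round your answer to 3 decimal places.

|r| = √0.096 = 0.310
The association is positive, so r = 0.310.

0.310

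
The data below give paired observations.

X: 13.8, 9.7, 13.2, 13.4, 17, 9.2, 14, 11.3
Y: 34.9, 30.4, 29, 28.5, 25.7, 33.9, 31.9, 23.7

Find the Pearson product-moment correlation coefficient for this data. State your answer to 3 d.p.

-0.265

n = 8, ΣX = 101.6, ΣY = 238, ΣX² = 1335.66, ΣY² = 7184.42, ΣXY = 3004.39
nΣXY − ΣXΣY = 24035.12 − 24180.8 = -145.68
nΣX² − (ΣX)² = 10685.28 − 10322.56 = 362.72; nΣY² − (ΣY)² = 57475.36 − 56644 = 831.36
r = -145.68 / √(362.72 × 831.36) = -145.68 / 549.1365 ≈ -0.265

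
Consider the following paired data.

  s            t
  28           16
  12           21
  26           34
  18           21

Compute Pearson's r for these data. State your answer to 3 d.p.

n = 4, Σs = 84, Σt = 92, Σs² = 1928, Σt² = 2294, Σst = 1962
nΣst − ΣsΣt = 7848 − 7728 = 120
nΣs² − (Σs)² = 7712 − 7056 = 656; nΣt² − (Σt)² = 9176 − 8464 = 712
r = 120 / √(656 × 712) = 120 / 683.4267 ≈ 0.176

0.176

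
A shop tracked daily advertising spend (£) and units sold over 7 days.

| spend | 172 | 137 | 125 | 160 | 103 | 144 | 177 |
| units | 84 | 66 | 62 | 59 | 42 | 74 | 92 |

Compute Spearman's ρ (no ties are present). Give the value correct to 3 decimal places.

Rank spend: 6, 3, 2, 5, 1, 4, 7
Rank units: 6, 4, 3, 2, 1, 5, 7
d = rank(spend) − rank(units): 0, -1, -1, 3, 0, -1, 0; Σd² = 12
ρ = 1 − 6Σd² / [n(n²−1)] = 1 − 6×12 / (7×48) = 1 − 72/336 ≈ 0.786

0.786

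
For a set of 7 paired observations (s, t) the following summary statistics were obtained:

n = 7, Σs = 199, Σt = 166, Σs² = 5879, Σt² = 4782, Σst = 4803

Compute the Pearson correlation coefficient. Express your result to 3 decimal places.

0.194

r = (nΣst − ΣsΣt) / √[(nΣs² − (Σs)²)(nΣt² − (Σt)²)]
Numerator: 7×4803 − 199×166 = 587
Denominator: √[(41153 − 39601)(33474 − 27556)] = √[1552 × 5918] = 3030.6329
r = 587 / 3030.6329 ≈ 0.194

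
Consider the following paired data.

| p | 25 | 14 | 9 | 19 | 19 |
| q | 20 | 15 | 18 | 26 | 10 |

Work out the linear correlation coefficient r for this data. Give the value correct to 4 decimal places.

n = 5, Σp = 86, Σq = 89, Σp² = 1624, Σq² = 1725, Σpq = 1556
nΣpq − ΣpΣq = 7780 − 7654 = 126
nΣp² − (Σp)² = 8120 − 7396 = 724; nΣq² − (Σq)² = 8625 − 7921 = 704
r = 126 / √(724 × 704) = 126 / 713.9300 ≈ 0.1765

0.1765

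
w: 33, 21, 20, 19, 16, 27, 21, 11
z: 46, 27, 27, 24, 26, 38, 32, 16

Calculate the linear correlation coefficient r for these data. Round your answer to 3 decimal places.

n = 8, Σw = 168, Σz = 236, Σw² = 3838, Σz² = 7550, Σwz = 5371
nΣwz − ΣwΣz = 42968 − 39648 = 3320
nΣw² − (Σw)² = 30704 − 28224 = 2480; nΣz² − (Σz)² = 60400 − 55696 = 4704
r = 3320 / √(2480 × 4704) = 3320 / 3415.5410 ≈ 0.972

0.972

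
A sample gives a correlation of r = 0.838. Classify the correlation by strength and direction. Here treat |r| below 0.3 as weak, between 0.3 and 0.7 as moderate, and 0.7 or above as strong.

r = 0.838 > 0 so the relationship is positive.
|r| = 0.838, which falls in the strong range.

strong positive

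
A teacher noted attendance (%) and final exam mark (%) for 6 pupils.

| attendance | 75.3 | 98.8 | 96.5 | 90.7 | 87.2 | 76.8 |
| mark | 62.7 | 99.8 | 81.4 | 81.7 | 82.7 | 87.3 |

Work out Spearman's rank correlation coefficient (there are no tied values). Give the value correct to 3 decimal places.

Rank attendance: 1, 6, 5, 4, 3, 2
Rank mark: 1, 6, 2, 3, 4, 5
d = rank(attendance) − rank(mark): 0, 0, 3, 1, -1, -3; Σd² = 20
ρ = 1 − 6Σd² / [n(n²−1)] = 1 − 6×20 / (6×35) = 1 − 120/210 ≈ 0.429

0.429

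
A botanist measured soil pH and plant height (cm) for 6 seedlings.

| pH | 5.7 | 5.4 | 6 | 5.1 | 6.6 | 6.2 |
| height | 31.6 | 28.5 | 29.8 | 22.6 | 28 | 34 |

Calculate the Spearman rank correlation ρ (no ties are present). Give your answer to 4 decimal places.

Rank pH: 3, 2, 4, 1, 6, 5
Rank height: 5, 3, 4, 1, 2, 6
d = rank(pH) − rank(height): -2, -1, 0, 0, 4, -1; Σd² = 22
ρ = 1 − 6Σd² / [n(n²−1)] = 1 − 6×22 / (6×35) = 1 − 132/210 ≈ 0.3714

0.3714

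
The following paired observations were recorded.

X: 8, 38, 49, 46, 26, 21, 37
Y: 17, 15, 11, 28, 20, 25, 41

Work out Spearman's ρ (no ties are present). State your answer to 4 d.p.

-0.2143

Rank X: 1, 5, 7, 6, 3, 2, 4
Rank Y: 3, 2, 1, 6, 4, 5, 7
d = rank(X) − rank(Y): -2, 3, 6, 0, -1, -3, -3; Σd² = 68
ρ = 1 − 6Σd² / [n(n²−1)] = 1 − 6×68 / (7×48) = 1 − 408/336 ≈ -0.2143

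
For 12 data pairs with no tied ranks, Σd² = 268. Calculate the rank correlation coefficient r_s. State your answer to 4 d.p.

0.0629

ρ = 1 − 6Σd² / [n(n²−1)] = 1 − 6×268 / (12×143)
  = 1 − 1608/1716 = 1 − 0.93706 ≈ 0.0629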